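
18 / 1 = 18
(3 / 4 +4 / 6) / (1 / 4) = 17 / 3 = 5.67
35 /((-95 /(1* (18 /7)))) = -18 /19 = -0.95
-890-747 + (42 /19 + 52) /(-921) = -1637.06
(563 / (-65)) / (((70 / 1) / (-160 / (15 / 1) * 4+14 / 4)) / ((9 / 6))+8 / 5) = -26461 / 1248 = -21.20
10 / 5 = 2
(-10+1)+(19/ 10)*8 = 31/ 5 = 6.20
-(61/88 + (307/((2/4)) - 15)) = -52773/88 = -599.69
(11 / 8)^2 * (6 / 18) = 121 / 192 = 0.63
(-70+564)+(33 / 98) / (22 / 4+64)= 3364667 / 6811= 494.00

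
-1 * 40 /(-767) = 0.05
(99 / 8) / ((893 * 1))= 99 / 7144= 0.01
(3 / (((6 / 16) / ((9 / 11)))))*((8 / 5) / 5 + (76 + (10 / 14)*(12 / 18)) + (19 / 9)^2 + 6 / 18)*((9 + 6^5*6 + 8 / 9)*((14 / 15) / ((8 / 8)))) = 7771456393568 / 334125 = 23259128.75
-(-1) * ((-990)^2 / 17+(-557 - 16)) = 57079.94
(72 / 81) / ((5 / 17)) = 136 / 45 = 3.02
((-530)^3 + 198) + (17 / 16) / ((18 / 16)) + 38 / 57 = -2679782407 / 18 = -148876800.39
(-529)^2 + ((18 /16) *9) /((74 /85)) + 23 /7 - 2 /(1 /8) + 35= 1159801651 /4144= 279874.92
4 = 4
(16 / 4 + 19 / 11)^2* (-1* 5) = -19845 / 121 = -164.01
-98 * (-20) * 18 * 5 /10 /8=2205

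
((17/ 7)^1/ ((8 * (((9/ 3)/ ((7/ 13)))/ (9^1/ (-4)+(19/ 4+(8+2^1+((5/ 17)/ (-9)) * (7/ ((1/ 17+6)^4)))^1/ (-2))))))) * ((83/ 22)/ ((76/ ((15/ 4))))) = -1624130809225/ 64051355766528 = -0.03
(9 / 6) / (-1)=-1.50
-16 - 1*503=-519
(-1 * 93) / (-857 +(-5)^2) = 0.11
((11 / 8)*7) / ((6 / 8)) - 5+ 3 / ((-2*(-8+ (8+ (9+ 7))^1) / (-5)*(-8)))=5971 / 768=7.77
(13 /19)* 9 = 117 /19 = 6.16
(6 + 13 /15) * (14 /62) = 721 /465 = 1.55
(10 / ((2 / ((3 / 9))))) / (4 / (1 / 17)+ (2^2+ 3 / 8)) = 40 / 1737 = 0.02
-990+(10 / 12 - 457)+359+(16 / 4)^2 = -6427 / 6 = -1071.17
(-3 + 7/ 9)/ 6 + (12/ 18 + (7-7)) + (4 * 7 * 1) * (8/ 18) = 344/ 27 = 12.74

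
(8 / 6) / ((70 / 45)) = 6 / 7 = 0.86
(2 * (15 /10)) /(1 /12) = 36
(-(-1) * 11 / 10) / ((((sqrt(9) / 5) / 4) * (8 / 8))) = 22 / 3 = 7.33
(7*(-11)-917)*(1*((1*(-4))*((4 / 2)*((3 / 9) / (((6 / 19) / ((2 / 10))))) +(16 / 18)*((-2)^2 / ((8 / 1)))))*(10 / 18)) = 51688 / 27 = 1914.37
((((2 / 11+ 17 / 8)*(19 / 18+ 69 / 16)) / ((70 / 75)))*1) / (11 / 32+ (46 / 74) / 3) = 4147145 / 172216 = 24.08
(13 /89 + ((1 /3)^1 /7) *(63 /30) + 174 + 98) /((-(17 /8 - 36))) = 969196 /120595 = 8.04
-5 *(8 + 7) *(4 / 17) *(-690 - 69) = 227700 / 17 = 13394.12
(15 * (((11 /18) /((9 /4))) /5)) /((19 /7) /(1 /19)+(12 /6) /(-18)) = 77 /4863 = 0.02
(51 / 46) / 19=51 / 874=0.06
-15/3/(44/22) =-5/2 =-2.50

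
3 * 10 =30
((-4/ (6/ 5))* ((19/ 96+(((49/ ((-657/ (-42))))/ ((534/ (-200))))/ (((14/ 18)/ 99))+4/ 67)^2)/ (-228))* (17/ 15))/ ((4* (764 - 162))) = 6890469766321224731/ 44941795097651117568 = 0.15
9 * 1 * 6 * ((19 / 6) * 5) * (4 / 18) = 190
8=8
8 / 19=0.42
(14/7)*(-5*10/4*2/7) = -50/7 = -7.14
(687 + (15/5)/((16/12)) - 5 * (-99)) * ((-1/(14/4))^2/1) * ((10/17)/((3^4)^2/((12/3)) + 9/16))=252640/7289583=0.03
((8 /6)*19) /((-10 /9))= -114 /5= -22.80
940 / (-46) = -470 / 23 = -20.43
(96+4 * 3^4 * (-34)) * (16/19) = -174720/19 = -9195.79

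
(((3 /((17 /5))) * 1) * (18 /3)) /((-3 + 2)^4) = 5.29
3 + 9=12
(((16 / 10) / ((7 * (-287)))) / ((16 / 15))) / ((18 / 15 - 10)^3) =375 / 342269312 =0.00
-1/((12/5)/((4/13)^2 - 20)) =8.29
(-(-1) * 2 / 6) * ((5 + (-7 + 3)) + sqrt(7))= 1 / 3 + sqrt(7) / 3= 1.22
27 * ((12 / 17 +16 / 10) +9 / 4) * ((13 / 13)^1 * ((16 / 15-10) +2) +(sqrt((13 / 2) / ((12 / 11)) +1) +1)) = -1240749 / 1700 +13941 * sqrt(1002) / 1360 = -405.37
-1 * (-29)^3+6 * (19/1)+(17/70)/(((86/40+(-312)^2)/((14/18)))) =429349088455/17522307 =24503.00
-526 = -526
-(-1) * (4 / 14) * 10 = 20 / 7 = 2.86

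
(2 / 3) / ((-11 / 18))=-12 / 11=-1.09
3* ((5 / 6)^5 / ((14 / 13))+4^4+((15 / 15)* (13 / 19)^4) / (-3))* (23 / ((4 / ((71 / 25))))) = 5937911002698593 / 472908844800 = 12556.14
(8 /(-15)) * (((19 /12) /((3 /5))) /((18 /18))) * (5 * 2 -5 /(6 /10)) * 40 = -7600 /81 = -93.83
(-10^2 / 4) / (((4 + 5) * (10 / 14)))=-35 / 9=-3.89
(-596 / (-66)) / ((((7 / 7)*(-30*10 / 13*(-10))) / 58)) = 56173 / 24750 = 2.27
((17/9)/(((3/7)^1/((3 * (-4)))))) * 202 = -96152/9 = -10683.56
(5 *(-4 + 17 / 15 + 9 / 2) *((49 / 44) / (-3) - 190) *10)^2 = 241708659.36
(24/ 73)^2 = 576/ 5329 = 0.11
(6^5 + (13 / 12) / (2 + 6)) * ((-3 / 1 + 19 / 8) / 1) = -4860.08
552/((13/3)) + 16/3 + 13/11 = 57443/429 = 133.90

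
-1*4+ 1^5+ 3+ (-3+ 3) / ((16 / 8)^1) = 0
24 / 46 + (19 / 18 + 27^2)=302459 / 414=730.58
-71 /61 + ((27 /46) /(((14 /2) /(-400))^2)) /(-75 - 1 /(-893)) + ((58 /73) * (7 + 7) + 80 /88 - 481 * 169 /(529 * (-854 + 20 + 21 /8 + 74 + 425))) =-1608122031185694235 /113055504368287019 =-14.22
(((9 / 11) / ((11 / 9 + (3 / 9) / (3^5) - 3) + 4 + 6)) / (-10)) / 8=-6561 / 5275600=-0.00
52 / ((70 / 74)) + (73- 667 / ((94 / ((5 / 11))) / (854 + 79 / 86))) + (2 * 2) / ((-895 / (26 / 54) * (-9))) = -355965565273427 / 135377452980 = -2629.43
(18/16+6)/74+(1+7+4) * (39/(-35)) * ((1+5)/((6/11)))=-3045621/20720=-146.99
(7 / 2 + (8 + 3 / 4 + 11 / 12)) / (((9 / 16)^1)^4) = 2588672 / 19683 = 131.52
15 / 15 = 1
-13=-13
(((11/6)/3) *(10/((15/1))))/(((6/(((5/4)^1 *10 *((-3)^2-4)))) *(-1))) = -1375/324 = -4.24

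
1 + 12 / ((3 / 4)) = 17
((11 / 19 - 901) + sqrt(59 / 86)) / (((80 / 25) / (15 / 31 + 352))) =-233673895 / 2356 + 54635 * sqrt(5074) / 42656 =-99091.23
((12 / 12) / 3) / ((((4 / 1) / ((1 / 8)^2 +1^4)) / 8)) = 65 / 96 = 0.68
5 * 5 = 25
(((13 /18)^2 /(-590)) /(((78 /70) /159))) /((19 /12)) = -4823 /60534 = -0.08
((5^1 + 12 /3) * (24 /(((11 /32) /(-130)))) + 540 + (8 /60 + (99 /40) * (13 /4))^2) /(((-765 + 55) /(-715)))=-106854896785 /1308672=-81651.40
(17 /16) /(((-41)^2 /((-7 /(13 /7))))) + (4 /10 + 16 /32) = 0.90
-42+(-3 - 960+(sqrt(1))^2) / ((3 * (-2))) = 355 / 3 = 118.33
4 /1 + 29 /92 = 397 /92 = 4.32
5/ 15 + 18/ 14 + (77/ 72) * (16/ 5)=1588/ 315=5.04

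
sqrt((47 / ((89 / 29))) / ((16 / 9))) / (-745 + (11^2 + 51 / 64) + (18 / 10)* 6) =-80* sqrt(121307) / 5813747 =-0.00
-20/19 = -1.05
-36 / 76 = -9 / 19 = -0.47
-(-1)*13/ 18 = 13/ 18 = 0.72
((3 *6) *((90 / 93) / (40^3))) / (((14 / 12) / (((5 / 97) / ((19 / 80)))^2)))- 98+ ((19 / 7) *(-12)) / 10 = -373169405236 / 3685364165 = -101.26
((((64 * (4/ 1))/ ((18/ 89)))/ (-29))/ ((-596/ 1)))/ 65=2848/ 2527785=0.00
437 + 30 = 467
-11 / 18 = -0.61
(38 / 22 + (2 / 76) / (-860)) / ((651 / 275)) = 3104545 / 4254936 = 0.73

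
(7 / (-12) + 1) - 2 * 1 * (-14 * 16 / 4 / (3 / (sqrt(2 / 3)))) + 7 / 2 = 47 / 12 + 112 * sqrt(6) / 9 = 34.40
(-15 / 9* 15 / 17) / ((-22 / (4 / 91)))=50 / 17017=0.00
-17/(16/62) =-527/8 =-65.88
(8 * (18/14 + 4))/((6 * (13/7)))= 148/39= 3.79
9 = 9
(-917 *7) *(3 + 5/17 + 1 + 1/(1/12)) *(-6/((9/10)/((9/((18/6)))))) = 35561260/17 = 2091838.82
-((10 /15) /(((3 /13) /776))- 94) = -19330 /9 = -2147.78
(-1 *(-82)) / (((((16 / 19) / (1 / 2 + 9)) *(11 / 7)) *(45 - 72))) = -103607 / 4752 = -21.80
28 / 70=2 / 5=0.40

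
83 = 83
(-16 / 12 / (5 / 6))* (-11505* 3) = 55224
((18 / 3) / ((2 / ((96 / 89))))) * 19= 5472 / 89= 61.48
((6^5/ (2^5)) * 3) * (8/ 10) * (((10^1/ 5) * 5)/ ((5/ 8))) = 46656/ 5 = 9331.20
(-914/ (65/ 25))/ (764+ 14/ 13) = -2285/ 4973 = -0.46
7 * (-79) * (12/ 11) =-603.27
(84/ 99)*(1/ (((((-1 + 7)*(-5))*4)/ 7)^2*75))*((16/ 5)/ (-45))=-343/ 125296875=-0.00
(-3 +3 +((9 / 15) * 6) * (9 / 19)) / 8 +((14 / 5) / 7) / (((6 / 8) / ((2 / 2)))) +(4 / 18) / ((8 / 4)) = 0.86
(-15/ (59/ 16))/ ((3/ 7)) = -560/ 59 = -9.49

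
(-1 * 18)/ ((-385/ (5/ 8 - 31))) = -2187/ 1540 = -1.42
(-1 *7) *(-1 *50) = 350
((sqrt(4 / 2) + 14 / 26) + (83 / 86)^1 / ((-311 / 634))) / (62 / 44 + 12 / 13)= -5465504 / 8919791 + 286*sqrt(2) / 667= -0.01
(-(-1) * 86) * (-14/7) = -172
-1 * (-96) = 96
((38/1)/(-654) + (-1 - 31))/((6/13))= -136279/1962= -69.46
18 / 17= 1.06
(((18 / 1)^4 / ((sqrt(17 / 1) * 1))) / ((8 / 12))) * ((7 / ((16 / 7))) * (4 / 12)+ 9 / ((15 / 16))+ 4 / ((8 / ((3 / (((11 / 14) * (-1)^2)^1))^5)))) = 105589235930679 * sqrt(17) / 27378670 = 15901268.13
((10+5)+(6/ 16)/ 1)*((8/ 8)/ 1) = 123/ 8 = 15.38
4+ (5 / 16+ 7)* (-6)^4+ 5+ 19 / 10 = 94879 / 10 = 9487.90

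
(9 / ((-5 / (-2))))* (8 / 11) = 144 / 55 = 2.62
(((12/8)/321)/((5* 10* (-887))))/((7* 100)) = -1/6643630000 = -0.00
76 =76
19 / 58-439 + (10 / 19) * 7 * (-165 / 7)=-525.51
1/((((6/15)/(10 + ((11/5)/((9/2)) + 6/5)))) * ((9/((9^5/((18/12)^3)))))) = 56808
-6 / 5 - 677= -3391 / 5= -678.20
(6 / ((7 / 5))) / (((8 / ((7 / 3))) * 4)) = 5 / 16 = 0.31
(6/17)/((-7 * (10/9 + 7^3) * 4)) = -0.00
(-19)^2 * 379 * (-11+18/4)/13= -136819/2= -68409.50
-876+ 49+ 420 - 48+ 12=-443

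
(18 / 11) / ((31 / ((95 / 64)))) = 855 / 10912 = 0.08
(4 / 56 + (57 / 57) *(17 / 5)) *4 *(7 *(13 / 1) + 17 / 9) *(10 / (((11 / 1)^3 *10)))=4104 / 4235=0.97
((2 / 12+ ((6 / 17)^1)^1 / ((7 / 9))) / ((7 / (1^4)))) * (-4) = -886 / 2499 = -0.35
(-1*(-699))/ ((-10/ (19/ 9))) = -4427/ 30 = -147.57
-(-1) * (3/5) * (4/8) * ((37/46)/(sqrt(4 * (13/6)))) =111 * sqrt(78)/11960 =0.08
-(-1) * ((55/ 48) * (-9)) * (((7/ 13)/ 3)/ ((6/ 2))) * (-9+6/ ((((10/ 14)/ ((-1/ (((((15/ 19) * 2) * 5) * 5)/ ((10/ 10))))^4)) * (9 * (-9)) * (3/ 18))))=2466782296805519/ 444234375000000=5.55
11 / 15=0.73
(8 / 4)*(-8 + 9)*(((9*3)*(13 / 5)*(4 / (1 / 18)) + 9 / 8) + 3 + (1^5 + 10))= 202781 / 20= 10139.05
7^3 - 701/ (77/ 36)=1175/ 77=15.26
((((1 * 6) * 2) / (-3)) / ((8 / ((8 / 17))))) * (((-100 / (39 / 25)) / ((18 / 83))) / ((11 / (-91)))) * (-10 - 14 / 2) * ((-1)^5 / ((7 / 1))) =-415000 / 297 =-1397.31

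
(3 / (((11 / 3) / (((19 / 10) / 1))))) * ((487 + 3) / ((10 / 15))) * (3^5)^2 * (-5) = -7421573565 / 22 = -337344252.95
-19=-19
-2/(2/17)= -17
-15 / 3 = -5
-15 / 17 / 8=-15 / 136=-0.11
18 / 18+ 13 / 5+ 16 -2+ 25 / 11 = 1093 / 55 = 19.87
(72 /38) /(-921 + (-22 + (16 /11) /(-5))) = -1980 /985739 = -0.00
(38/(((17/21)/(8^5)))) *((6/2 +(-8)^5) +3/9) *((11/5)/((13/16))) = -8869973590016/65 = -136461132154.09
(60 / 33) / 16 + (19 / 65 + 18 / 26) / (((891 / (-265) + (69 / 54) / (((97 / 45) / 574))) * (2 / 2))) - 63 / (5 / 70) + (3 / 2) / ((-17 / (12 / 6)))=-37138624578895 / 42104424076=-882.06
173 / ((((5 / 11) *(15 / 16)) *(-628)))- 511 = -6024637 / 11775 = -511.65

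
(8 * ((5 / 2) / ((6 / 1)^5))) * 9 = 5 / 216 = 0.02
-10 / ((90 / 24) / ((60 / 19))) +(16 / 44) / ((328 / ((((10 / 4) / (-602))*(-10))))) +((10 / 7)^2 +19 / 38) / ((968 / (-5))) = -26800794585 / 3177659408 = -8.43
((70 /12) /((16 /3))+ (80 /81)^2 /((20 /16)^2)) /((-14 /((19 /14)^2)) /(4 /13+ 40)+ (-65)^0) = 17058194737 /8056488096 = 2.12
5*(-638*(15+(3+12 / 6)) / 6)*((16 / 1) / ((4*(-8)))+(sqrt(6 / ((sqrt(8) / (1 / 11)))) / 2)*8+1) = -5800*2^(3 / 4)*sqrt(33) / 3 -15950 / 3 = -23994.92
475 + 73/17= 8148/17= 479.29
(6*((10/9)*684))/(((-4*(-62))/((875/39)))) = 166250/403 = 412.53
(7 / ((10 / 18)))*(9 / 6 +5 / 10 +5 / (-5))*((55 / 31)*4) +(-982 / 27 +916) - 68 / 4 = 796865 / 837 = 952.05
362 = 362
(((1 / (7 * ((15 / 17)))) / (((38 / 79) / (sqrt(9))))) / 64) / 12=1343 / 1021440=0.00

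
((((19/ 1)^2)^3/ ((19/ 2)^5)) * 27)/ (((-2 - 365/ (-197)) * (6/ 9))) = -4850928/ 29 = -167273.38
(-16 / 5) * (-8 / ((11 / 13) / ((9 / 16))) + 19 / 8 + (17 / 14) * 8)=-8342 / 385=-21.67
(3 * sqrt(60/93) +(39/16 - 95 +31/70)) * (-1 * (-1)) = -89.71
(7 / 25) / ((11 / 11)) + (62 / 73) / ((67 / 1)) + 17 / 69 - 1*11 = -88258747 / 8436975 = -10.46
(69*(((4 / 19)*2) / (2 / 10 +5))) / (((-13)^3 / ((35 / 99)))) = -0.00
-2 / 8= -1 / 4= -0.25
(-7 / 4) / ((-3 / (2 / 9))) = 7 / 54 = 0.13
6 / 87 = 2 / 29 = 0.07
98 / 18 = 49 / 9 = 5.44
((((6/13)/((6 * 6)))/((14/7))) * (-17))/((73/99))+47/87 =129605/330252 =0.39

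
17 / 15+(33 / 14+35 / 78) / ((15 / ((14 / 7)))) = 6173 / 4095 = 1.51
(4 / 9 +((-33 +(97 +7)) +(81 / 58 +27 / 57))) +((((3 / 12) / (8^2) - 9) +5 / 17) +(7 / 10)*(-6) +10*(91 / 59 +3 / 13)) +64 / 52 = 6569488020469 / 82765313280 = 79.37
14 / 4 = 7 / 2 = 3.50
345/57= 115/19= 6.05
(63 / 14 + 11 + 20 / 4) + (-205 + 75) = -219 / 2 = -109.50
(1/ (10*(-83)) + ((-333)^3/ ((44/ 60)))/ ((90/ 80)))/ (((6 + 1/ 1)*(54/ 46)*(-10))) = 544684.21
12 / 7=1.71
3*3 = 9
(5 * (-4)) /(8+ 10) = -10 /9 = -1.11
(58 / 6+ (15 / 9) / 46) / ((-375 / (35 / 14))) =-1339 / 20700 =-0.06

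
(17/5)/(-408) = -1/120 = -0.01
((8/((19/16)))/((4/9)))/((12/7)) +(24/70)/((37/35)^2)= 237972/26011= 9.15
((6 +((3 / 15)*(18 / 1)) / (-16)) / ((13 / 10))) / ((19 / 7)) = 1617 / 988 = 1.64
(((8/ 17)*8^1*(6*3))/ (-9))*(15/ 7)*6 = -11520/ 119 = -96.81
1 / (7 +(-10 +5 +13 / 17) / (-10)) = 85 / 631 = 0.13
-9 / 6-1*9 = -21 / 2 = -10.50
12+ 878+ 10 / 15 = 2672 / 3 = 890.67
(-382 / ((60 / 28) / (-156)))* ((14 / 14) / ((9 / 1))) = 139048 / 45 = 3089.96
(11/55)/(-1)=-1/5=-0.20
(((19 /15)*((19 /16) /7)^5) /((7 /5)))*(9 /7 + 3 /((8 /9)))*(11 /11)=4092991647 /6908379398144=0.00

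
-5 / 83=-0.06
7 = 7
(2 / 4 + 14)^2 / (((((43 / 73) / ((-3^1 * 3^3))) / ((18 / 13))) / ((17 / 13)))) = -760843449 / 14534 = -52349.21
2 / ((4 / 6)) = 3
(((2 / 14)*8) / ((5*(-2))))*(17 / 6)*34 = -1156 / 105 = -11.01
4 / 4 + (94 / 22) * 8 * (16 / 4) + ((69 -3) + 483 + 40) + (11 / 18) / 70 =10072561 / 13860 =726.74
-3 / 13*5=-1.15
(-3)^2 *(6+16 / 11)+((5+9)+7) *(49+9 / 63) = 12090 / 11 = 1099.09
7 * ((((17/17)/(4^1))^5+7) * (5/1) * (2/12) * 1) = 250915/6144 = 40.84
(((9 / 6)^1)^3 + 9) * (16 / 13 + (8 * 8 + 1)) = 85239 / 104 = 819.61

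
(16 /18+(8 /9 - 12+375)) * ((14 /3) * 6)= 91924 /9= 10213.78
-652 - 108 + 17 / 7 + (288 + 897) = 2992 / 7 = 427.43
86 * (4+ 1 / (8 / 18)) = 1075 / 2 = 537.50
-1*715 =-715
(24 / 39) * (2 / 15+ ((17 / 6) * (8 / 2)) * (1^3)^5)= 1376 / 195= 7.06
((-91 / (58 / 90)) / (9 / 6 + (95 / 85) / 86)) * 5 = -2138175 / 4582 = -466.65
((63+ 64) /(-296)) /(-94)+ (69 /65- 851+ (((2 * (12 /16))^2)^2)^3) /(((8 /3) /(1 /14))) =-142870215001 /7407861760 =-19.29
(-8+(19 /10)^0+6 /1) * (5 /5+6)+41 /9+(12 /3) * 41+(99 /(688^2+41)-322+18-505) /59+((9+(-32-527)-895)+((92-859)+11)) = -15639291943 /7617195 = -2053.16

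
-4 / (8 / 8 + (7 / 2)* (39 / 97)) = -776 / 467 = -1.66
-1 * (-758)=758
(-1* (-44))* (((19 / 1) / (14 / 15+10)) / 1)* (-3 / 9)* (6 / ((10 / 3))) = -1881 / 41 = -45.88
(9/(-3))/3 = -1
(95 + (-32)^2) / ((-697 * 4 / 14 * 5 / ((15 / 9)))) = -2611 / 1394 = -1.87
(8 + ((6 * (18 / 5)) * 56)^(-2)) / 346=292626457 / 12656093184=0.02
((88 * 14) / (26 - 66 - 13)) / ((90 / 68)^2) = -1424192 / 107325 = -13.27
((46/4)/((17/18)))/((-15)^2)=23/425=0.05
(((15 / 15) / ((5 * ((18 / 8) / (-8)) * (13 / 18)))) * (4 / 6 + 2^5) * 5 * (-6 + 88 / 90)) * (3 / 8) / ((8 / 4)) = 88592 / 585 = 151.44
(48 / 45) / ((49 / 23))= 368 / 735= 0.50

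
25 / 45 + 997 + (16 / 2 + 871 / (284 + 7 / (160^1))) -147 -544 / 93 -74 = 3304217071 / 4226571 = 781.77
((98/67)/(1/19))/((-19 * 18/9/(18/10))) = -1.32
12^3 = 1728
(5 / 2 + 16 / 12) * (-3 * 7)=-161 / 2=-80.50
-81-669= -750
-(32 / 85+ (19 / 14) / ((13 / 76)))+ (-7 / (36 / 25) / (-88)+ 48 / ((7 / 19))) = 2990291929 / 24504480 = 122.03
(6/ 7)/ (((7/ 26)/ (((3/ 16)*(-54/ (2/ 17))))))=-53703/ 196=-273.99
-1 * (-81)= 81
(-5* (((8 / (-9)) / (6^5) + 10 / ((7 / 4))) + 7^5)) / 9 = -5147716825 / 551124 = -9340.40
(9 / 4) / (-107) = -9 / 428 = -0.02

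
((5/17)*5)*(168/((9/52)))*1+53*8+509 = 120383/51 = 2360.45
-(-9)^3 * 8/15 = 1944/5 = 388.80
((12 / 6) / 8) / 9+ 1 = 37 / 36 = 1.03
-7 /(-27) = 7 /27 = 0.26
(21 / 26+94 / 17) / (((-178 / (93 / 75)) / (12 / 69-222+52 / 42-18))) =10.53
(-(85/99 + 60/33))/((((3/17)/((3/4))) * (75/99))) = -15.02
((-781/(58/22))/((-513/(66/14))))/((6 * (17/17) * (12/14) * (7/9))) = 94501/138852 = 0.68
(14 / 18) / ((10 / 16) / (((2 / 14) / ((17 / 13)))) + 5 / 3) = 728 / 6915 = 0.11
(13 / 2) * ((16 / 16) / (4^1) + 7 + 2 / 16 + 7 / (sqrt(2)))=91 * sqrt(2) / 4 + 767 / 16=80.11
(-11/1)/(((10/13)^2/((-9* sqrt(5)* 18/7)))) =150579* sqrt(5)/350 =962.01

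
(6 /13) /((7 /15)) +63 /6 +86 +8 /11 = 196629 /2002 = 98.22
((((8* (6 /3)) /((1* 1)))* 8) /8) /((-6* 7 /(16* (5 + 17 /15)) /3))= -11776 /105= -112.15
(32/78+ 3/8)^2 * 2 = 60025/48672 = 1.23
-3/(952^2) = -3/906304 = -0.00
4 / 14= 2 / 7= 0.29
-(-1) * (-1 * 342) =-342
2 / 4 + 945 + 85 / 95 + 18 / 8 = 72097 / 76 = 948.64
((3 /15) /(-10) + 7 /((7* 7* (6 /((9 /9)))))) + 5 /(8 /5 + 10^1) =13241 /30450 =0.43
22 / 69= 0.32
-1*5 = -5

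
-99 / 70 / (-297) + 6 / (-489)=-0.01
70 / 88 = 35 / 44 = 0.80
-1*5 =-5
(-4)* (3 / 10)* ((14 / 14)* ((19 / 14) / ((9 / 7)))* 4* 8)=-608 / 15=-40.53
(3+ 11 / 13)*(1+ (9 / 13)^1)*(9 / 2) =4950 / 169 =29.29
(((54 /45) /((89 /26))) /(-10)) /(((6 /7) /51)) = -4641 /2225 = -2.09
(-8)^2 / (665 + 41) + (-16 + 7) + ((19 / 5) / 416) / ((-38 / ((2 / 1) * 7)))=-8.91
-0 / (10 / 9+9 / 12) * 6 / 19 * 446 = 0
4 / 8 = 1 / 2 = 0.50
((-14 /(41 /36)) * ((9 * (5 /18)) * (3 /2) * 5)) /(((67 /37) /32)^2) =-13247539200 /184049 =-71978.33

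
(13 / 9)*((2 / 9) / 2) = 13 / 81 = 0.16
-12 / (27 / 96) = -128 / 3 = -42.67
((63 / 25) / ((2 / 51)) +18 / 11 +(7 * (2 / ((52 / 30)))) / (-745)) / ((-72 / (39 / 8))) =-23397047 / 5244800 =-4.46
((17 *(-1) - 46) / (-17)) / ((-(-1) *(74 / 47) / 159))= 470799 / 1258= 374.24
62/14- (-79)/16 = 1049/112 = 9.37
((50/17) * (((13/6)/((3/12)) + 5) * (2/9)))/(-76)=-1025/8721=-0.12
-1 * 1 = -1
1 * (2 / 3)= 2 / 3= 0.67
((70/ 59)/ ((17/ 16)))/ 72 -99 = -893533/ 9027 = -98.98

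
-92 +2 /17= -91.88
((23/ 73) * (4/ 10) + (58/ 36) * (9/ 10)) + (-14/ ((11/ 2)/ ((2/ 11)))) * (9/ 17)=3997317/ 3003220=1.33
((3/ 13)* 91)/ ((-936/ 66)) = -77/ 52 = -1.48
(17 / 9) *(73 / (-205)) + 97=177724 / 1845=96.33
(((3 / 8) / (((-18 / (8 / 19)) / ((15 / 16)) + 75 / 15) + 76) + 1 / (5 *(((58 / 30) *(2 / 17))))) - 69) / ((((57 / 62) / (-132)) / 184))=58495666504 / 32509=1799368.38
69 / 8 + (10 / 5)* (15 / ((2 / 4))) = 549 / 8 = 68.62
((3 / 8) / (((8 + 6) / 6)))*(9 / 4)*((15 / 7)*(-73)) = -88695 / 1568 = -56.57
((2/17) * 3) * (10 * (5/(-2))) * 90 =-794.12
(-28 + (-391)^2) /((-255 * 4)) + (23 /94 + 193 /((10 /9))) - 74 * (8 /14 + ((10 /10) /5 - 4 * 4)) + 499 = 36913869 /22372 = 1650.00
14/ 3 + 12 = 50/ 3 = 16.67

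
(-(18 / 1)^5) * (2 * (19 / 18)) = -3989088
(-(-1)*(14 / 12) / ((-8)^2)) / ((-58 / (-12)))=0.00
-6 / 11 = -0.55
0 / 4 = 0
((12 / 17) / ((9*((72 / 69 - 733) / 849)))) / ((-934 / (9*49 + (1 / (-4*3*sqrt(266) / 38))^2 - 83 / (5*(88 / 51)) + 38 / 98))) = 0.04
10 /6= 5 /3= 1.67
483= 483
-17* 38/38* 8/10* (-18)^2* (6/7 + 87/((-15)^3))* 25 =-16027056/175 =-91583.18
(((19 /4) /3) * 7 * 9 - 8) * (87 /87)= 91.75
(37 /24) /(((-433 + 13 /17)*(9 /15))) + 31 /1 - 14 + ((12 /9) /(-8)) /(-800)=449545861 /26452800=16.99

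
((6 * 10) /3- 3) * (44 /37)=748 /37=20.22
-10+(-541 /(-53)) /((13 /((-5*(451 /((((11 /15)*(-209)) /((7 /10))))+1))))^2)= -12995760955 /1565002868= -8.30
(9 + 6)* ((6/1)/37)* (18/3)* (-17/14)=-4590/259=-17.72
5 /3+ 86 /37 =443 /111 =3.99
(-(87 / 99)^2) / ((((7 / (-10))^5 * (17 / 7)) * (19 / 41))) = 3448100000 / 844544547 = 4.08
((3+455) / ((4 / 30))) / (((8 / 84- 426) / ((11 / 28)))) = -113355 / 35776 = -3.17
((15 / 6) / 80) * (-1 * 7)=-7 / 32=-0.22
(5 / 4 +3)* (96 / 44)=102 / 11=9.27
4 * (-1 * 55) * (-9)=1980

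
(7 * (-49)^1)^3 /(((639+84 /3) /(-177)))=7142588439 /667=10708528.39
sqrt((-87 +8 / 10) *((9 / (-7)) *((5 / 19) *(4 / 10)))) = 3 *sqrt(573230) / 665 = 3.42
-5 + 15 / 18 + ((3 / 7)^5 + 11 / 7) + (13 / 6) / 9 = -1061884 / 453789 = -2.34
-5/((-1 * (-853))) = -5/853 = -0.01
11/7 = 1.57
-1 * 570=-570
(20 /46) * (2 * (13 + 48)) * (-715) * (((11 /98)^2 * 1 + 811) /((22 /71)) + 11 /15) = -32899872555745 /331338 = -99293991.50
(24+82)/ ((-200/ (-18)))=477/ 50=9.54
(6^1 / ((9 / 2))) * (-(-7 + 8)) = -4 / 3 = -1.33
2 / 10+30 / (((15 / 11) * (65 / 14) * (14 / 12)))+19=23.26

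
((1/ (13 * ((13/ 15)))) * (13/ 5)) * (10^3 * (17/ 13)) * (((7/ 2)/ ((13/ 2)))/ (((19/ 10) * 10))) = 357000/ 41743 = 8.55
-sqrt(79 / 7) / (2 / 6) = -3 * sqrt(553) / 7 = -10.08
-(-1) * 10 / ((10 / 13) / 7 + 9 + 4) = 910 / 1193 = 0.76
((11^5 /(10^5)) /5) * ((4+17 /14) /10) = 11756723 /70000000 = 0.17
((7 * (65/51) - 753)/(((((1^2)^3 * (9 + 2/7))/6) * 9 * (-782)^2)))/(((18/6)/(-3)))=132818/1520401545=0.00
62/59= 1.05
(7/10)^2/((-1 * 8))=-49/800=-0.06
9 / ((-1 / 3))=-27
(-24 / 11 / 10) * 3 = -36 / 55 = -0.65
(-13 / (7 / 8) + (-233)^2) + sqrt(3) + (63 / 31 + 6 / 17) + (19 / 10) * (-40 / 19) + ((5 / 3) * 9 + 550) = sqrt(3) + 202295641 / 3689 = 54839.26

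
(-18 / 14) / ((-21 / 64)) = 192 / 49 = 3.92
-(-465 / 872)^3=0.15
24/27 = 8/9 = 0.89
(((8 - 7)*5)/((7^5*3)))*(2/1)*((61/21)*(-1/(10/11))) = -671/1058841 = -0.00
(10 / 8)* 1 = 1.25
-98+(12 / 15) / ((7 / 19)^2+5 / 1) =-453508 / 4635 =-97.84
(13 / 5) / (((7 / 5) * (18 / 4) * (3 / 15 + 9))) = 65 / 1449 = 0.04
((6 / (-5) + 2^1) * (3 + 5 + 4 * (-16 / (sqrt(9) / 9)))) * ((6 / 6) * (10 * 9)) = -13248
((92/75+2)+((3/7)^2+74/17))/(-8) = -0.97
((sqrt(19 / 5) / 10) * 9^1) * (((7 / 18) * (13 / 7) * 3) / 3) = 13 * sqrt(95) / 100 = 1.27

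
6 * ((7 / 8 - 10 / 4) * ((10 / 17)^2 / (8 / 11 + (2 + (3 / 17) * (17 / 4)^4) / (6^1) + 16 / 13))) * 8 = -2.27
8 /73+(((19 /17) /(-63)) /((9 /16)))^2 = 750028936 /6782453433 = 0.11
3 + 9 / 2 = 15 / 2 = 7.50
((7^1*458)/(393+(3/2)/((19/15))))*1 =121828/14979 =8.13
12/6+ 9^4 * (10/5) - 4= 13120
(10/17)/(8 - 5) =0.20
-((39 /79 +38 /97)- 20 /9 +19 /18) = 12931 /45978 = 0.28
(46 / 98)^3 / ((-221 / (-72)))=876024 / 26000429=0.03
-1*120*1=-120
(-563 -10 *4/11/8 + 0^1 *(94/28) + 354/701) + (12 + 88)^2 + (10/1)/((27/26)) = 1966770452/208197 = 9446.68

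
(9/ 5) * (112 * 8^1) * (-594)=-4790016/ 5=-958003.20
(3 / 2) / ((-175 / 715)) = -429 / 70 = -6.13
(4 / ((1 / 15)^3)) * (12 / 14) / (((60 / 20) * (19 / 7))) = 27000 / 19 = 1421.05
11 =11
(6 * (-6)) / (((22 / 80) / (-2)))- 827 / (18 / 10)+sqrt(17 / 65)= -19565 / 99+sqrt(1105) / 65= -197.11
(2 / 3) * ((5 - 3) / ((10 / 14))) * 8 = 224 / 15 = 14.93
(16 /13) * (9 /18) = 0.62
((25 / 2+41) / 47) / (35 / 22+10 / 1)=1177 / 11985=0.10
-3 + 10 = 7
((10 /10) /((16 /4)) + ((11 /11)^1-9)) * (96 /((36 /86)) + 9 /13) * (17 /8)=-4727717 /1248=-3788.23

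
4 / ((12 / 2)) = 2 / 3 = 0.67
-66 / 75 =-22 / 25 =-0.88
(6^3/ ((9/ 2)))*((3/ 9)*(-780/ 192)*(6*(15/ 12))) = -975/ 2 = -487.50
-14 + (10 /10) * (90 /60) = -25 /2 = -12.50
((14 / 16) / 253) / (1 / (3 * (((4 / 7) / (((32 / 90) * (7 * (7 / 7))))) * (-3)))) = -405 / 56672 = -0.01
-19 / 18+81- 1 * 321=-4339 / 18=-241.06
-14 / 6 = -7 / 3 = -2.33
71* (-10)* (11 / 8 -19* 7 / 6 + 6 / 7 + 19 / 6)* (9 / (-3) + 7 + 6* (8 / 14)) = 4333485 / 49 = 88438.47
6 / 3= 2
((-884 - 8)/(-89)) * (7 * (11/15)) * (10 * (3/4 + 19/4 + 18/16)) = 910063/267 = 3408.48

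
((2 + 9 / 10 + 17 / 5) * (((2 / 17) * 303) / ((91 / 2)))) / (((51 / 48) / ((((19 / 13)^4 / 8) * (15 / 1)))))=39.74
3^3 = 27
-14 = -14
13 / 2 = 6.50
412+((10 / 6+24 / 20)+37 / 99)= 205544 / 495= 415.24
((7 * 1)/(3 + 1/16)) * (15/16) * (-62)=-930/7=-132.86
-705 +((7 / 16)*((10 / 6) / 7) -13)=-34459 / 48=-717.90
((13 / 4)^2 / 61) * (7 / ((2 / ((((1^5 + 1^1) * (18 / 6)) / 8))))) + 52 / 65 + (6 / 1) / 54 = 479833 / 351360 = 1.37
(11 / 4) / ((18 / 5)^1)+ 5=415 / 72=5.76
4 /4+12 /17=29 /17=1.71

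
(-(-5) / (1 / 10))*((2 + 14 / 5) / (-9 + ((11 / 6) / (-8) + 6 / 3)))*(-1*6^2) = 414720 / 347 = 1195.16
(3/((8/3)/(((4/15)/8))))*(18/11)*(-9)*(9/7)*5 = -2187/616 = -3.55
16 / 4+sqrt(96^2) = 100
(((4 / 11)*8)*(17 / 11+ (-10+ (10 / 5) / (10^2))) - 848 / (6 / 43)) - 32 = -55664872 / 9075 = -6133.87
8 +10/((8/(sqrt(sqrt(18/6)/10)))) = sqrt(10) * 3^(1/4)/8 +8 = 8.52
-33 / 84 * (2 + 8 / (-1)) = 33 / 14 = 2.36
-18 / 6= -3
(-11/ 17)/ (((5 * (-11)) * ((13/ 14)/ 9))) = 126/ 1105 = 0.11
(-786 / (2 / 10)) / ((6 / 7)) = -4585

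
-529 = -529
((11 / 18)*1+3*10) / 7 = 551 / 126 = 4.37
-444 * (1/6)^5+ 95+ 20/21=434981/4536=95.90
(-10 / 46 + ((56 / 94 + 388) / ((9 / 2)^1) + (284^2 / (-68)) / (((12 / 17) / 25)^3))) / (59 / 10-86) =123035249576165 / 187030296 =657835.93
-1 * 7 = -7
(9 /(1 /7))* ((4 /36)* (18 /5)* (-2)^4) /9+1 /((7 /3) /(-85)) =293 /35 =8.37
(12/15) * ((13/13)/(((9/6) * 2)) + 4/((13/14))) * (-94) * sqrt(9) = -68056/65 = -1047.02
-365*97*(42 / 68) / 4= -743505 / 136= -5466.95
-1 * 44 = -44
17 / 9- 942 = -8461 / 9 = -940.11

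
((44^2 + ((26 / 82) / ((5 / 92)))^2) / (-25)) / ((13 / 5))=-82790816 / 2731625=-30.31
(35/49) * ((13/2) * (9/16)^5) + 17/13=299457493/190840832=1.57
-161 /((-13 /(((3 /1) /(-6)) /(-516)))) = 161 /13416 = 0.01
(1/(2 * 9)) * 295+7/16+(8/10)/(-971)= 16.83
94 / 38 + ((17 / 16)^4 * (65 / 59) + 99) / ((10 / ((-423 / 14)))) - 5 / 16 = -442561883571 / 1469317120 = -301.20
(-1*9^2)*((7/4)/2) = -567/8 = -70.88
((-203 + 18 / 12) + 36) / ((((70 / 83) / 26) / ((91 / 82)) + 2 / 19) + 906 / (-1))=88215803 / 482849868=0.18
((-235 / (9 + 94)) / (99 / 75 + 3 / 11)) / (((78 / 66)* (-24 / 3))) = 710875 / 4691856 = 0.15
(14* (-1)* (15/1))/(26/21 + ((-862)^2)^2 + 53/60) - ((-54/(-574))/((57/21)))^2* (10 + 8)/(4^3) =-507139718975614857/1501004494425298445344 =-0.00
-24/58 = -12/29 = -0.41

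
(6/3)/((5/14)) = 28/5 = 5.60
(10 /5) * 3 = 6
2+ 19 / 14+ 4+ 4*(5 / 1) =383 / 14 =27.36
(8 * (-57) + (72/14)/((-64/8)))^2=40870449/196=208522.70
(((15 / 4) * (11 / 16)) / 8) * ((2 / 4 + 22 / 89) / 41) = 21945 / 3736576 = 0.01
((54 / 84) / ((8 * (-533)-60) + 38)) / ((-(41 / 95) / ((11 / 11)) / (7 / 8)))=855 / 2811616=0.00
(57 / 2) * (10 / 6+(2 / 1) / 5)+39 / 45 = 1793 / 30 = 59.77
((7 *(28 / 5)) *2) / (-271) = -392 / 1355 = -0.29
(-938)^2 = 879844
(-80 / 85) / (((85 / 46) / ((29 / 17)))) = -21344 / 24565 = -0.87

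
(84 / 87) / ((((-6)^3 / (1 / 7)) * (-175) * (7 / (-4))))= -2 / 959175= -0.00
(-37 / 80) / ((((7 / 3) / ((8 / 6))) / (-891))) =32967 / 140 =235.48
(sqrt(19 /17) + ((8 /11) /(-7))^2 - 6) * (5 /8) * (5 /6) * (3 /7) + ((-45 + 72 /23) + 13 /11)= -320923221 /7636552 + 25 * sqrt(323) /1904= -41.79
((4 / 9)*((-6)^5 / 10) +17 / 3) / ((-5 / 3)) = 5099 / 25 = 203.96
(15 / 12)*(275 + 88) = 1815 / 4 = 453.75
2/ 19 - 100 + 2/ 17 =-32228/ 323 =-99.78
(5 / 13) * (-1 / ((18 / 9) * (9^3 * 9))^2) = -5 / 2238429492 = -0.00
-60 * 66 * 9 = -35640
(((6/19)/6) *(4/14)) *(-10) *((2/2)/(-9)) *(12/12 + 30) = 620/1197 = 0.52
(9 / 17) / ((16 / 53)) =1.75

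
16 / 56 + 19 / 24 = 181 / 168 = 1.08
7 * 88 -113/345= 212407/345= 615.67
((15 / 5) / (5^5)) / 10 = 3 / 31250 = 0.00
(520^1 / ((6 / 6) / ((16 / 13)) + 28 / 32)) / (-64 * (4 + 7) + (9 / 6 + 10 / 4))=-416 / 945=-0.44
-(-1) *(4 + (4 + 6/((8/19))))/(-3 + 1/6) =-267/34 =-7.85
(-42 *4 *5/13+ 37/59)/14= -49079/10738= -4.57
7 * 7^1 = 49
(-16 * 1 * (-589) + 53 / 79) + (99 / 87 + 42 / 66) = 237555845 / 25201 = 9426.45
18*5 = 90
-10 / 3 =-3.33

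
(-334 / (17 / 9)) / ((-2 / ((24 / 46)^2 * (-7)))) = -1515024 / 8993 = -168.47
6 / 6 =1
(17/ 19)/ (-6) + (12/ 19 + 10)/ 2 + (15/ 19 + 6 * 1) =1363/ 114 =11.96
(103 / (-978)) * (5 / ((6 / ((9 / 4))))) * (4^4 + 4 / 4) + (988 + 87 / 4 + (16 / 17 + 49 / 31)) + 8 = 1332526831 / 1374416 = 969.52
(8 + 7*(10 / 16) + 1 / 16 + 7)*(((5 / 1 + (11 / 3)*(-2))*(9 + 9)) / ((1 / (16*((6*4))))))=-313488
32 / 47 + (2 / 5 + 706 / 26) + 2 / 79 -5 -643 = -149571147 / 241345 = -619.74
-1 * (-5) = 5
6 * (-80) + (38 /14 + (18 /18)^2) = -3334 /7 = -476.29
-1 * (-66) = 66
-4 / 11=-0.36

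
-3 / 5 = -0.60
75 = 75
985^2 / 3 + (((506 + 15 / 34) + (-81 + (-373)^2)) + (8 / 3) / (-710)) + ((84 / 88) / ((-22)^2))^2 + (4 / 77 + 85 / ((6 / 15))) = 2218486611727348957 / 4789734044480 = 463175.32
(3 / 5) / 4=3 / 20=0.15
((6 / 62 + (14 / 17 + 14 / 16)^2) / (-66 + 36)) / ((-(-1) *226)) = -569893 / 1295829760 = -0.00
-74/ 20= -37/ 10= -3.70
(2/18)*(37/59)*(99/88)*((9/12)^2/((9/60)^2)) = 925/472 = 1.96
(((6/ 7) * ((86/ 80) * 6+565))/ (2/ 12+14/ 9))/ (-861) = -102861/ 311395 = -0.33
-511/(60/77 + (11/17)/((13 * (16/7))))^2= -796.45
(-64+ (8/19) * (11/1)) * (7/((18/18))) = -7896/19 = -415.58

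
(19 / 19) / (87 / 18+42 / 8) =12 / 121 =0.10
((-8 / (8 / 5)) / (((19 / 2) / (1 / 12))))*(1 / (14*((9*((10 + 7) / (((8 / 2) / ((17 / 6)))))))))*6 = -0.00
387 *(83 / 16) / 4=32121 / 64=501.89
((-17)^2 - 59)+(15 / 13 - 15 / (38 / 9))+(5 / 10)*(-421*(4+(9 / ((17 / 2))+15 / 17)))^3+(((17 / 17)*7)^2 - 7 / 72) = -683612267423353001 / 87372792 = -7824086329.11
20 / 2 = 10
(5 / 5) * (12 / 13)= 12 / 13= 0.92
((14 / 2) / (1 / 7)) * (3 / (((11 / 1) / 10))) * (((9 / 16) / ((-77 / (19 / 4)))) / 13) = -0.36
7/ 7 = 1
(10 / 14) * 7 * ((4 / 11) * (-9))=-180 / 11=-16.36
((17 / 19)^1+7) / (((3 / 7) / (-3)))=-1050 / 19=-55.26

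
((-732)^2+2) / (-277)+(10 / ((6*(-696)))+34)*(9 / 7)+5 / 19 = -2308227605 / 1221016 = -1890.42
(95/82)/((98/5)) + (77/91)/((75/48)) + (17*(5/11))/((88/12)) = 522805781/316015700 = 1.65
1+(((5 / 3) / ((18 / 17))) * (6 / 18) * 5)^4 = 33314138161 / 688747536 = 48.37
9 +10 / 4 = 23 / 2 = 11.50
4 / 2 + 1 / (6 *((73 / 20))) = 448 / 219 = 2.05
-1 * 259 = -259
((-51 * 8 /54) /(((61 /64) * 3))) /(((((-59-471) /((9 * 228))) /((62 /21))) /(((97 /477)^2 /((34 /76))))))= 215646451712 /77238131985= 2.79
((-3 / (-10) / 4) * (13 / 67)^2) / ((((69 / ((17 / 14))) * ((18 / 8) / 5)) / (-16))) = -11492 / 6504561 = -0.00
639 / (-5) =-639 / 5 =-127.80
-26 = -26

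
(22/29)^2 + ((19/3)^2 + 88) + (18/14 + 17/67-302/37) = 122.06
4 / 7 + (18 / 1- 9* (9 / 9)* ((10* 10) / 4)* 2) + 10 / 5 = -3006 / 7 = -429.43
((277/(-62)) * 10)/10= -4.47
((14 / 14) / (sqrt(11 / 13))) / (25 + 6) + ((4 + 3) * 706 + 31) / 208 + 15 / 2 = sqrt(143) / 341 + 6533 / 208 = 31.44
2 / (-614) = -1 / 307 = -0.00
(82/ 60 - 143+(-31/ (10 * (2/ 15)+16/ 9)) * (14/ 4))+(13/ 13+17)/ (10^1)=-4193/ 24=-174.71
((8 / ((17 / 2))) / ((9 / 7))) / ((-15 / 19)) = -2128 / 2295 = -0.93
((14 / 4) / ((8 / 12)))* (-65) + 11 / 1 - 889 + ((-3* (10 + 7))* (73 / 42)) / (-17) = -33993 / 28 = -1214.04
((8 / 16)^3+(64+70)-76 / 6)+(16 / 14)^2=144371 / 1176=122.76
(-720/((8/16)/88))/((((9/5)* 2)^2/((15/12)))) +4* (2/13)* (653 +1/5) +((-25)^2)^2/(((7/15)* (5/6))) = 4064877314/4095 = 992644.03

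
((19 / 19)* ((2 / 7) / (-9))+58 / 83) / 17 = 3488 / 88893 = 0.04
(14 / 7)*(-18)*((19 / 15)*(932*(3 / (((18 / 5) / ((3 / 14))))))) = -53124 / 7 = -7589.14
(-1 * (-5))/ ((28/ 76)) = 95/ 7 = 13.57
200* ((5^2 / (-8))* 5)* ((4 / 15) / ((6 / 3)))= -416.67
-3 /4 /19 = -3 /76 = -0.04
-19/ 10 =-1.90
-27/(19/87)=-123.63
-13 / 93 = -0.14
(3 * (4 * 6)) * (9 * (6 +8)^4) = 24893568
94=94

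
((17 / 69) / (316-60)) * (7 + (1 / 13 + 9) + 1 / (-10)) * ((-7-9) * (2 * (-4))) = 35309 / 17940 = 1.97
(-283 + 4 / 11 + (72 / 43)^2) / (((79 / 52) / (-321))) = 95002801764 / 1606781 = 59126.17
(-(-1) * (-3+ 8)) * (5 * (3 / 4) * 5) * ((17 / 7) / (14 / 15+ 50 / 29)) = 163125 / 1904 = 85.67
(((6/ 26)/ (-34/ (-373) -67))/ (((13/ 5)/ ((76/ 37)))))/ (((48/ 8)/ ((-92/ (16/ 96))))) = 13040080/ 52018707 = 0.25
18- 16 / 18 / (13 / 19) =1954 / 117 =16.70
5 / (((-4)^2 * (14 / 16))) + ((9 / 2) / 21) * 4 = 17 / 14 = 1.21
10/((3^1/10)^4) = 100000/81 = 1234.57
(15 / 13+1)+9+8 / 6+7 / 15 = 842 / 65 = 12.95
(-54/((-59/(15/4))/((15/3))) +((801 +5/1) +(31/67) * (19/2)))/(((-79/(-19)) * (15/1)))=62155289/4684305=13.27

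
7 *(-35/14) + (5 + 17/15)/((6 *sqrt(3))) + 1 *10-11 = -37/2 + 46 *sqrt(3)/135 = -17.91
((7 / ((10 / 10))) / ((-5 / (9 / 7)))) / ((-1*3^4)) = 1 / 45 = 0.02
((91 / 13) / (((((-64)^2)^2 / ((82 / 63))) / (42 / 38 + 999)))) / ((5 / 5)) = 129847 / 239075328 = 0.00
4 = 4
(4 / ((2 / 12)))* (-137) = -3288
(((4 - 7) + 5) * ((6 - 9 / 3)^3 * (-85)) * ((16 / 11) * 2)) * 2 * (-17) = 4993920 / 11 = 453992.73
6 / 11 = 0.55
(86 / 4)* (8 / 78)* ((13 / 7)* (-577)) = -49622 / 21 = -2362.95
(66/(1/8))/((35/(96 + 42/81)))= 458656/315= 1456.05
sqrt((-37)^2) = 37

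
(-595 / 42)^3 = -614125 / 216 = -2843.17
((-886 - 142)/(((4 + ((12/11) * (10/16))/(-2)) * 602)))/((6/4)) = -45232/145383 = -0.31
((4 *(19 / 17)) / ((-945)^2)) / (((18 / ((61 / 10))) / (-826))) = -136762 / 97594875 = -0.00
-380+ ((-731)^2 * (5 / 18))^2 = 7138541834905 / 324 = 22032536527.48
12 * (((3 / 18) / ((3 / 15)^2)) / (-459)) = -0.11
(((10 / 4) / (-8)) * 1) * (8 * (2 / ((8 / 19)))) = -95 / 8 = -11.88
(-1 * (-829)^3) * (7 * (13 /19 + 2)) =203391035673 /19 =10704791351.21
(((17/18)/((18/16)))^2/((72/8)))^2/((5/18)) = 42762752/1937102445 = 0.02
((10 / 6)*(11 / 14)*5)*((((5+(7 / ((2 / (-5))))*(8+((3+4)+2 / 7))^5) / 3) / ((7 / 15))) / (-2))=34150098.48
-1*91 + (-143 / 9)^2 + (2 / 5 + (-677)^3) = -125666871313 / 405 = -310288571.14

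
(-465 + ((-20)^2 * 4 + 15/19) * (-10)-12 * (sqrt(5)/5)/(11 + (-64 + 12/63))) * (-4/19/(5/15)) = 3755820/361-3024 * sqrt(5)/105355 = 10403.87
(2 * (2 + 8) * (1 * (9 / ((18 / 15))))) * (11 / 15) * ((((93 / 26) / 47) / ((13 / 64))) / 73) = 327360 / 579839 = 0.56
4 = 4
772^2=595984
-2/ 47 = -0.04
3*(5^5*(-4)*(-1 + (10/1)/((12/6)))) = -150000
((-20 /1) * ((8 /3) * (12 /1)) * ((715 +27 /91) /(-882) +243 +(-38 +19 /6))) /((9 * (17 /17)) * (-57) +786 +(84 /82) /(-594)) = -120094307696 /247050895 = -486.11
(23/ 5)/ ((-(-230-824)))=23/ 5270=0.00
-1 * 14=-14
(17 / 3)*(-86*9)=-4386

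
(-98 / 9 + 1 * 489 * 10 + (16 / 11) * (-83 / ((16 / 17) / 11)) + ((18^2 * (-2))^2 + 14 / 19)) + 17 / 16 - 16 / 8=1158345547 / 2736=423371.91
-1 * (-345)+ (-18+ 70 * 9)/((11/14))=12363/11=1123.91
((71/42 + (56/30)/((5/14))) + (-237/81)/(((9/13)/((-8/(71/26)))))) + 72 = 91.30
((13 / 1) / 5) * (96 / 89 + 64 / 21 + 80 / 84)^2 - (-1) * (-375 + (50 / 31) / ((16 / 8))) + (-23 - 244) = -704894073 / 1227755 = -574.13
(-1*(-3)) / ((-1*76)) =-3 / 76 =-0.04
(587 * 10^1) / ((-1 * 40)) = -587 / 4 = -146.75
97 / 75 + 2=247 / 75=3.29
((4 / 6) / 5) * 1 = 2 / 15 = 0.13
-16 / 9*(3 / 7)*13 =-208 / 21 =-9.90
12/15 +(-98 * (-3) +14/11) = 16284/55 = 296.07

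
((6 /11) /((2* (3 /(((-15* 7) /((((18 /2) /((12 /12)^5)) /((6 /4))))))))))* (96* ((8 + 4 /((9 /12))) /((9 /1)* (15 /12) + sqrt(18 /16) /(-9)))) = -36288000 /200453 - 268800* sqrt(2) /200453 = -182.93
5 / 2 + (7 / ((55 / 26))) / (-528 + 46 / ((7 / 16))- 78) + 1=673631 / 192830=3.49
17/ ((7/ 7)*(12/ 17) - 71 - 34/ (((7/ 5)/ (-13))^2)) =-14161/ 2500605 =-0.01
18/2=9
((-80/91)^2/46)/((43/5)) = 16000/8189909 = 0.00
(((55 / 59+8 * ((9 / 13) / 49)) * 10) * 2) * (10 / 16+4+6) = 16695275 / 75166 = 222.11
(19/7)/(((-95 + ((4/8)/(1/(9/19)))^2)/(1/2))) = -13718/959693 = -0.01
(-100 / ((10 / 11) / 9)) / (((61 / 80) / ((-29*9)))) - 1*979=20611481 / 61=337893.13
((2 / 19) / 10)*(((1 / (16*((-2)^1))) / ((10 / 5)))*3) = -3 / 6080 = -0.00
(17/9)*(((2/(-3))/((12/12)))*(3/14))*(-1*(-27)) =-51/7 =-7.29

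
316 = 316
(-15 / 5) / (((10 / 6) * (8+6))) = -9 / 70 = -0.13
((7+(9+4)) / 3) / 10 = 2 / 3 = 0.67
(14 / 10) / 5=7 / 25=0.28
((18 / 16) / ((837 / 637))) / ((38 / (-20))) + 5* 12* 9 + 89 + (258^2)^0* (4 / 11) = 48896729 / 77748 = 628.91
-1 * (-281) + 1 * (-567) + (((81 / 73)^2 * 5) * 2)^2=-3817224826 / 28398241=-134.42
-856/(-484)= 214/121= 1.77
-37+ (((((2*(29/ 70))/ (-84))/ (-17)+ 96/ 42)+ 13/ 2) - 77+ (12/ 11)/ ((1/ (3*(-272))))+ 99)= -492820331/ 549780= -896.40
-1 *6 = -6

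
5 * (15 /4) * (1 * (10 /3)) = 125 /2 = 62.50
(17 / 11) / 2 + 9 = 215 / 22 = 9.77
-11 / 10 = -1.10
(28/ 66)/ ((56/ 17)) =17/ 132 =0.13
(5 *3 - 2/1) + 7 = 20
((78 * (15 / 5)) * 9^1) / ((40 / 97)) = 102141 / 20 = 5107.05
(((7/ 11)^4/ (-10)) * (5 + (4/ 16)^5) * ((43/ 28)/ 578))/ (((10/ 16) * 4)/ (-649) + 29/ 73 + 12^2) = -325306112103/ 215566249702481920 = -0.00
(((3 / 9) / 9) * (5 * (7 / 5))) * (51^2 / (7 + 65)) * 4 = 37.46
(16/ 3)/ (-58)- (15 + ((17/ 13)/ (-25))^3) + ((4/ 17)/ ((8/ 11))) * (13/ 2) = -2637847044067/ 203085187500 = -12.99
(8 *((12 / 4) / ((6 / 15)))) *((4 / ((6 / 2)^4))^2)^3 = 81920 / 94143178827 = 0.00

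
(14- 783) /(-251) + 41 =11060 /251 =44.06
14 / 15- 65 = -961 / 15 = -64.07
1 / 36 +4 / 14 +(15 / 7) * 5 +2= 13.03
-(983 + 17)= -1000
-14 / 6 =-7 / 3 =-2.33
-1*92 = -92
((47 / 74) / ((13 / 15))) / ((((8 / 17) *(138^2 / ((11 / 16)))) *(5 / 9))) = 26367 / 260555776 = 0.00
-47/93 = -0.51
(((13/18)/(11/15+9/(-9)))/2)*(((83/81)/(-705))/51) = 1079/27958608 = 0.00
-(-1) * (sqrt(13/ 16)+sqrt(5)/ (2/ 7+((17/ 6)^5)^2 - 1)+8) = 423263232 * sqrt(5)/ 14111654972263+sqrt(13)/ 4+8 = 8.90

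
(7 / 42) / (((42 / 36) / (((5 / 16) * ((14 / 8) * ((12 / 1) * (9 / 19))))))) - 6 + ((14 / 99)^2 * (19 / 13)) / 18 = -1936238965 / 348601968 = -5.55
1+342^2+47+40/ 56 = 117012.71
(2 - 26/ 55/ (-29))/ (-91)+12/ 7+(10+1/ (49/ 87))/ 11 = 2806873/ 1016015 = 2.76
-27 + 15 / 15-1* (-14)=-12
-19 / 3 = -6.33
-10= -10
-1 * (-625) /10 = 125 /2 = 62.50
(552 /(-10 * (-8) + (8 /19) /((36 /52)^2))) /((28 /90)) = 4778595 /217826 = 21.94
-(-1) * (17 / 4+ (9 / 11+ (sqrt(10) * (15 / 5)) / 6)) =sqrt(10) / 2+ 223 / 44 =6.65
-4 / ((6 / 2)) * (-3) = 4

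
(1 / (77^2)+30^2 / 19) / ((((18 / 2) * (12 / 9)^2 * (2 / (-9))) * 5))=-48025071 / 18024160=-2.66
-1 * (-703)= 703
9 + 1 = 10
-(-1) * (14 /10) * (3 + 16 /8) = 7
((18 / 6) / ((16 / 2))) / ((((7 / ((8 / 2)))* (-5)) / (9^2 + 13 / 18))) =-1471 / 420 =-3.50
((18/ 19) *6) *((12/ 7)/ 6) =216/ 133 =1.62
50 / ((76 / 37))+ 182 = 7841 / 38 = 206.34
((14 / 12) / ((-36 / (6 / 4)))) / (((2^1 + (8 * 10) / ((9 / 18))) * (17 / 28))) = -49 / 99144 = -0.00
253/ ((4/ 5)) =1265/ 4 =316.25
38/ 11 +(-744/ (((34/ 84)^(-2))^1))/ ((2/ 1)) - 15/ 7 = -96428/ 1617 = -59.63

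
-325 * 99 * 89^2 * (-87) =22172661225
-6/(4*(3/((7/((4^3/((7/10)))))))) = -49/1280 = -0.04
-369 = -369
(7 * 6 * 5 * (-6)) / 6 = -210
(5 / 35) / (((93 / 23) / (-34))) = -1.20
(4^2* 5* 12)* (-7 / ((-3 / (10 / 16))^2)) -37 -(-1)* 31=-893 / 3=-297.67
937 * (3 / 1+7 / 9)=31858 / 9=3539.78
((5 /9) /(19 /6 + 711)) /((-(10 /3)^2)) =-3 /42850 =-0.00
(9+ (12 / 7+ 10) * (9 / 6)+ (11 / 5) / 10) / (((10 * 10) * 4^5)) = 9377 / 35840000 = 0.00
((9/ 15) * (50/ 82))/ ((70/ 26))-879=-252234/ 287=-878.86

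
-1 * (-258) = 258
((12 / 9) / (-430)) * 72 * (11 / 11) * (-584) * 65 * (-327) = -119164032 / 43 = -2771256.56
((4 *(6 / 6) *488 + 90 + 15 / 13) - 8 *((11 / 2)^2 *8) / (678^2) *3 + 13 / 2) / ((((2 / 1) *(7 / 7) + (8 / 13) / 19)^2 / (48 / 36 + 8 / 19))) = 12605680524775 / 14480275842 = 870.54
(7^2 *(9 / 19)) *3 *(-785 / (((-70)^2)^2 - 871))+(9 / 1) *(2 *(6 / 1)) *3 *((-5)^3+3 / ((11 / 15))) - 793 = -7427906516374 / 185848443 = -39967.55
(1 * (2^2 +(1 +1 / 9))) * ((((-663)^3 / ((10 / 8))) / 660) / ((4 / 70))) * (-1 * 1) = 1737811621 / 55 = 31596574.93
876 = 876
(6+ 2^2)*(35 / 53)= 350 / 53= 6.60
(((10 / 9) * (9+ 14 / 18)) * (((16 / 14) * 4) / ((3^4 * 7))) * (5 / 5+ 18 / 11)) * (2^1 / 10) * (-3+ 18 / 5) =14848 / 535815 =0.03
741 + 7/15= 11122/15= 741.47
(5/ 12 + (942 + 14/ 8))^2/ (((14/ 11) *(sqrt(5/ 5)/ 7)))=353014475/ 72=4902978.82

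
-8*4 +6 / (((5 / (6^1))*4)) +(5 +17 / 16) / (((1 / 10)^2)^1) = 11521 / 20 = 576.05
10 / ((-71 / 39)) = -390 / 71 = -5.49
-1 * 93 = -93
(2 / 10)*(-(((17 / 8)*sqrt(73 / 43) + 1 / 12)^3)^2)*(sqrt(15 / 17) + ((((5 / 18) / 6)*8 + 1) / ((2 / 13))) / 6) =(-8177-324*sqrt(255))*(86 + 51*sqrt(3139))^6 / 33269181755250793512960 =-260.94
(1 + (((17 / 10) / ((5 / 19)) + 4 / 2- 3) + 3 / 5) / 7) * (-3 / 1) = -1959 / 350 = -5.60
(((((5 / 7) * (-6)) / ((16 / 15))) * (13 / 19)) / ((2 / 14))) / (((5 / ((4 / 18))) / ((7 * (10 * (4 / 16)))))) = -2275 / 152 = -14.97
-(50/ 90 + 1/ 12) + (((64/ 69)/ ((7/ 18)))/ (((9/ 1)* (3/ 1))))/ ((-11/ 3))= -42269/ 63756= -0.66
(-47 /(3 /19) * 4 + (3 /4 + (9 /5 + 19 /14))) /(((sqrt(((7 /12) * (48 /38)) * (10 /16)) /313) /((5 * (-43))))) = 6708490501 * sqrt(665) /1470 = 117684237.30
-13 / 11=-1.18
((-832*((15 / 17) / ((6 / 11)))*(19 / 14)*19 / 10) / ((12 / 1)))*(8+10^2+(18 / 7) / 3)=-31481.97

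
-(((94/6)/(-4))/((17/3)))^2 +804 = 803.52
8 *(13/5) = 104/5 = 20.80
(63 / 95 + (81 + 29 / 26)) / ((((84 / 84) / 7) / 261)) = 373553901 / 2470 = 151236.40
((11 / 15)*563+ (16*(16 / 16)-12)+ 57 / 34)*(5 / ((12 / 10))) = 1067285 / 612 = 1743.93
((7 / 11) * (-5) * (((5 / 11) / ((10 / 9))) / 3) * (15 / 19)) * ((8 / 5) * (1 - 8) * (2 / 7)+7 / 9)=3815 / 4598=0.83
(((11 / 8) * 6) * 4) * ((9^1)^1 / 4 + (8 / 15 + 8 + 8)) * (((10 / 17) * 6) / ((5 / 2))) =74382 / 85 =875.08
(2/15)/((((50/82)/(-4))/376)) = -123328/375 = -328.87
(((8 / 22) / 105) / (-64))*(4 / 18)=-1 / 83160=-0.00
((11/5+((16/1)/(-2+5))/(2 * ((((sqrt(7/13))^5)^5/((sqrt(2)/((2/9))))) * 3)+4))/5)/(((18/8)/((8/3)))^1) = 71806027839228572271813162031904/85735380775410504219097179225225-41276862388941412181207168 * sqrt(182)/17147076155082100843819435845045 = 0.84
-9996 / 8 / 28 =-44.62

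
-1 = -1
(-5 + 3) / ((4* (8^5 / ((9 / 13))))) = -9 / 851968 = -0.00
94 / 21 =4.48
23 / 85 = 0.27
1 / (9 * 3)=1 / 27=0.04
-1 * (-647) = 647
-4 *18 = -72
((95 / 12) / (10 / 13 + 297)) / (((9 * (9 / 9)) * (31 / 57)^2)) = 445835 / 44640372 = 0.01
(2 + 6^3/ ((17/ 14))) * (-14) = -42812/ 17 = -2518.35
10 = 10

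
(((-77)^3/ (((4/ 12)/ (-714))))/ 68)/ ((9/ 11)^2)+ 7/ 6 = 193341736/ 9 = 21482415.11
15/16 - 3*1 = -2.06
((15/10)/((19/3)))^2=81/1444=0.06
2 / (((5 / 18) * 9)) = 4 / 5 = 0.80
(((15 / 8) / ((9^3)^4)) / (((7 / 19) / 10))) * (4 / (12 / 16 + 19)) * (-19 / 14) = -18050 / 364428245239317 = -0.00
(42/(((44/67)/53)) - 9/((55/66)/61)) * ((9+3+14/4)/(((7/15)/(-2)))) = -27935991/154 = -181402.54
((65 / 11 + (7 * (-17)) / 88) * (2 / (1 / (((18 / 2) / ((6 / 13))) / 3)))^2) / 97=67769 / 8536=7.94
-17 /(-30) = 0.57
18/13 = 1.38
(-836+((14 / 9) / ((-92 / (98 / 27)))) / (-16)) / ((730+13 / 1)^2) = -74758121 / 49366429776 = -0.00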